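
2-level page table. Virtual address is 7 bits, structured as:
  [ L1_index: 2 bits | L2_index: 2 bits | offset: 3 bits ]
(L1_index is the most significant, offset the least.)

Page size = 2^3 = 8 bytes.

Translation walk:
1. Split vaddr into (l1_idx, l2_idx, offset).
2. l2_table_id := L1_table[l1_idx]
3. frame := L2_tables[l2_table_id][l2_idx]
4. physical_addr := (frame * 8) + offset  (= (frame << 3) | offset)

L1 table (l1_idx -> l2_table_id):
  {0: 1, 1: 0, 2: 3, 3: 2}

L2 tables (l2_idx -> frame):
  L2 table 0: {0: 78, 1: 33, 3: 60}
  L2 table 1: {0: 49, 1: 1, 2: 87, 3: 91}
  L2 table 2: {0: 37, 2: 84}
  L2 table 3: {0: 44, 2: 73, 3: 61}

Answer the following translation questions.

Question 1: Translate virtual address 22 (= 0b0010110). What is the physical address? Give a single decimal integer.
Answer: 702

Derivation:
vaddr = 22 = 0b0010110
Split: l1_idx=0, l2_idx=2, offset=6
L1[0] = 1
L2[1][2] = 87
paddr = 87 * 8 + 6 = 702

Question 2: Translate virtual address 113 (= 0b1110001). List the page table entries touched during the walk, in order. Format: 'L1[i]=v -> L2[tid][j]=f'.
Answer: L1[3]=2 -> L2[2][2]=84

Derivation:
vaddr = 113 = 0b1110001
Split: l1_idx=3, l2_idx=2, offset=1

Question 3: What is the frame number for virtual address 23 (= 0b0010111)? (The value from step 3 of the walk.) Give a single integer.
Answer: 87

Derivation:
vaddr = 23: l1_idx=0, l2_idx=2
L1[0] = 1; L2[1][2] = 87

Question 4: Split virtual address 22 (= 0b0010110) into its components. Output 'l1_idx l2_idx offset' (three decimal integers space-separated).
Answer: 0 2 6

Derivation:
vaddr = 22 = 0b0010110
  top 2 bits -> l1_idx = 0
  next 2 bits -> l2_idx = 2
  bottom 3 bits -> offset = 6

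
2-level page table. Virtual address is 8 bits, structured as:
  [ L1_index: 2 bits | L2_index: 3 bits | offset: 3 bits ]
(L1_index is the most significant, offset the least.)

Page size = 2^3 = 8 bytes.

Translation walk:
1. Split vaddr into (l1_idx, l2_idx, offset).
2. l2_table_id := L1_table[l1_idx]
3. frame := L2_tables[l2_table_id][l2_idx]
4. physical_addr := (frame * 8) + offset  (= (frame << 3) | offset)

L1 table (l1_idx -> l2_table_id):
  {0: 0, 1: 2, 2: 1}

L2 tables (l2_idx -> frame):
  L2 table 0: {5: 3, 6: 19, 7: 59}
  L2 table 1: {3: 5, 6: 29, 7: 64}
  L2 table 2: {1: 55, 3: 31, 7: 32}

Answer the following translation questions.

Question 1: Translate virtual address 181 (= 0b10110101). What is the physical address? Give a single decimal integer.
Answer: 237

Derivation:
vaddr = 181 = 0b10110101
Split: l1_idx=2, l2_idx=6, offset=5
L1[2] = 1
L2[1][6] = 29
paddr = 29 * 8 + 5 = 237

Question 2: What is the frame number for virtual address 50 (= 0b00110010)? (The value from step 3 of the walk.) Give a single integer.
Answer: 19

Derivation:
vaddr = 50: l1_idx=0, l2_idx=6
L1[0] = 0; L2[0][6] = 19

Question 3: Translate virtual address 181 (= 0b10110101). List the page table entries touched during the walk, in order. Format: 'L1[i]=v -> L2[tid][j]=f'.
Answer: L1[2]=1 -> L2[1][6]=29

Derivation:
vaddr = 181 = 0b10110101
Split: l1_idx=2, l2_idx=6, offset=5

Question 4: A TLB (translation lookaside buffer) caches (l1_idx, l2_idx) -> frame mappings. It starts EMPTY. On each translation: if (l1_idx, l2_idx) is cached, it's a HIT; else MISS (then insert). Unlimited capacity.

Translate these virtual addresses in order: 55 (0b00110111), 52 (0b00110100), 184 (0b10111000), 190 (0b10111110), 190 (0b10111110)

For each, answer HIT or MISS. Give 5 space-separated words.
vaddr=55: (0,6) not in TLB -> MISS, insert
vaddr=52: (0,6) in TLB -> HIT
vaddr=184: (2,7) not in TLB -> MISS, insert
vaddr=190: (2,7) in TLB -> HIT
vaddr=190: (2,7) in TLB -> HIT

Answer: MISS HIT MISS HIT HIT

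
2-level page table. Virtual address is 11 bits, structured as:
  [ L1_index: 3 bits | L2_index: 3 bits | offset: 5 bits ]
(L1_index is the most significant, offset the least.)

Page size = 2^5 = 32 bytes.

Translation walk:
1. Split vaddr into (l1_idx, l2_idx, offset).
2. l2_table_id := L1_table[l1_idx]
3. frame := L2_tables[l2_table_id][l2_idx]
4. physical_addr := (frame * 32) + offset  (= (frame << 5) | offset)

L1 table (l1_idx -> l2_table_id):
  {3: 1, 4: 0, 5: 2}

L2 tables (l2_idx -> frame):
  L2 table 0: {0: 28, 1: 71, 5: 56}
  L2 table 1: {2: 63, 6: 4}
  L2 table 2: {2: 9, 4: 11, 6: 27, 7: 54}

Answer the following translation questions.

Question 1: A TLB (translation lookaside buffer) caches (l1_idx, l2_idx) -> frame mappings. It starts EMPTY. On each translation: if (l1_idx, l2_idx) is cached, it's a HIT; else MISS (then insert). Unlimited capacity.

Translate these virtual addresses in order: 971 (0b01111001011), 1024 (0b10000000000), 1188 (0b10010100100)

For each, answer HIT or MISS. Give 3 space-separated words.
Answer: MISS MISS MISS

Derivation:
vaddr=971: (3,6) not in TLB -> MISS, insert
vaddr=1024: (4,0) not in TLB -> MISS, insert
vaddr=1188: (4,5) not in TLB -> MISS, insert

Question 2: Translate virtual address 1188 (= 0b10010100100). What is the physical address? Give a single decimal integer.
Answer: 1796

Derivation:
vaddr = 1188 = 0b10010100100
Split: l1_idx=4, l2_idx=5, offset=4
L1[4] = 0
L2[0][5] = 56
paddr = 56 * 32 + 4 = 1796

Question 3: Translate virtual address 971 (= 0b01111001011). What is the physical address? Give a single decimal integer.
vaddr = 971 = 0b01111001011
Split: l1_idx=3, l2_idx=6, offset=11
L1[3] = 1
L2[1][6] = 4
paddr = 4 * 32 + 11 = 139

Answer: 139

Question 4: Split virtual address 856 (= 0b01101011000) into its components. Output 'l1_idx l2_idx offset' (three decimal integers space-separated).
vaddr = 856 = 0b01101011000
  top 3 bits -> l1_idx = 3
  next 3 bits -> l2_idx = 2
  bottom 5 bits -> offset = 24

Answer: 3 2 24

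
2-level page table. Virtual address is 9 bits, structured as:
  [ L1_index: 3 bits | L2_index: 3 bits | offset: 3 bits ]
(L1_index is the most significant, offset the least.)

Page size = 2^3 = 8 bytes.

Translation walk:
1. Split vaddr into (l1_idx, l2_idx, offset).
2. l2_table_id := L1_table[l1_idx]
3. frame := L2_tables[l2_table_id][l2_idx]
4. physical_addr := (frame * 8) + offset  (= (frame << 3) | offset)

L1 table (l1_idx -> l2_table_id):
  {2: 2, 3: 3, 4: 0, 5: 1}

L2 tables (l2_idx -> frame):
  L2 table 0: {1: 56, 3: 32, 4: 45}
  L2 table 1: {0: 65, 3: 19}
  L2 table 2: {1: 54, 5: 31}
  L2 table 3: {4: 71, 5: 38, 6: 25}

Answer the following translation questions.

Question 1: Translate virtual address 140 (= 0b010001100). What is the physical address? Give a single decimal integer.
vaddr = 140 = 0b010001100
Split: l1_idx=2, l2_idx=1, offset=4
L1[2] = 2
L2[2][1] = 54
paddr = 54 * 8 + 4 = 436

Answer: 436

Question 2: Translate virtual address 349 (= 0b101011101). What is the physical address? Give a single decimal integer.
vaddr = 349 = 0b101011101
Split: l1_idx=5, l2_idx=3, offset=5
L1[5] = 1
L2[1][3] = 19
paddr = 19 * 8 + 5 = 157

Answer: 157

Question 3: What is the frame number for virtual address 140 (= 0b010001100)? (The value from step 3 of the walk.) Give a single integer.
vaddr = 140: l1_idx=2, l2_idx=1
L1[2] = 2; L2[2][1] = 54

Answer: 54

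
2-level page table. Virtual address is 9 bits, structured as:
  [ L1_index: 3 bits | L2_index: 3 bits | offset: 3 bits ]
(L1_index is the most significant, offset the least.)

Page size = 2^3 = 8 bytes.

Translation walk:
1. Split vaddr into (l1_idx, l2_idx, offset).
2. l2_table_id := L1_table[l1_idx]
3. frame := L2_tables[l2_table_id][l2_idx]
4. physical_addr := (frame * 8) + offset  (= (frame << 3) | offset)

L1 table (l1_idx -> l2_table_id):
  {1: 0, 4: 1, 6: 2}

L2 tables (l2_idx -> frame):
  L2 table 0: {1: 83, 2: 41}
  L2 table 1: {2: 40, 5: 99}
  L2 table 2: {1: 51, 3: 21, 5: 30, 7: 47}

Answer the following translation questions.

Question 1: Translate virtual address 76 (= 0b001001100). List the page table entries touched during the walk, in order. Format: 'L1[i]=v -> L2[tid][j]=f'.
Answer: L1[1]=0 -> L2[0][1]=83

Derivation:
vaddr = 76 = 0b001001100
Split: l1_idx=1, l2_idx=1, offset=4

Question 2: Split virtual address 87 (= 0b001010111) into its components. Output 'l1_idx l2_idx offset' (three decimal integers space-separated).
Answer: 1 2 7

Derivation:
vaddr = 87 = 0b001010111
  top 3 bits -> l1_idx = 1
  next 3 bits -> l2_idx = 2
  bottom 3 bits -> offset = 7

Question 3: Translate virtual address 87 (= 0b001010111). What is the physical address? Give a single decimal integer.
Answer: 335

Derivation:
vaddr = 87 = 0b001010111
Split: l1_idx=1, l2_idx=2, offset=7
L1[1] = 0
L2[0][2] = 41
paddr = 41 * 8 + 7 = 335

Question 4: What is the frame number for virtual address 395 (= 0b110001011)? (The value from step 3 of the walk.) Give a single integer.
vaddr = 395: l1_idx=6, l2_idx=1
L1[6] = 2; L2[2][1] = 51

Answer: 51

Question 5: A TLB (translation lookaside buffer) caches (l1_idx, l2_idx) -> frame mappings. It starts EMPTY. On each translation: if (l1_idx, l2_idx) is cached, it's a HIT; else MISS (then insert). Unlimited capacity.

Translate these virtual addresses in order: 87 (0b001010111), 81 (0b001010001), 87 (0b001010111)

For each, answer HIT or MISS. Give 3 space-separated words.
Answer: MISS HIT HIT

Derivation:
vaddr=87: (1,2) not in TLB -> MISS, insert
vaddr=81: (1,2) in TLB -> HIT
vaddr=87: (1,2) in TLB -> HIT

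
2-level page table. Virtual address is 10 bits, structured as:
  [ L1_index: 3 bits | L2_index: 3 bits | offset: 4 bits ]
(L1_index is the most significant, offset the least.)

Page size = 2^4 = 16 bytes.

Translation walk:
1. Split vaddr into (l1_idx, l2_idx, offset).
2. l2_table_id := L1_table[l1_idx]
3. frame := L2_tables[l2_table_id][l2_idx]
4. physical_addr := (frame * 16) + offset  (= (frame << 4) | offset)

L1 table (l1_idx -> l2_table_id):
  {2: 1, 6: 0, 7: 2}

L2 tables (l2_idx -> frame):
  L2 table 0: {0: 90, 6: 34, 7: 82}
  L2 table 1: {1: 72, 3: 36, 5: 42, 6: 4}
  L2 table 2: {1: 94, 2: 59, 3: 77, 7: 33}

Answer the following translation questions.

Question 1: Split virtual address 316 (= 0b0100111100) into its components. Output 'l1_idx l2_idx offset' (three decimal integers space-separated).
Answer: 2 3 12

Derivation:
vaddr = 316 = 0b0100111100
  top 3 bits -> l1_idx = 2
  next 3 bits -> l2_idx = 3
  bottom 4 bits -> offset = 12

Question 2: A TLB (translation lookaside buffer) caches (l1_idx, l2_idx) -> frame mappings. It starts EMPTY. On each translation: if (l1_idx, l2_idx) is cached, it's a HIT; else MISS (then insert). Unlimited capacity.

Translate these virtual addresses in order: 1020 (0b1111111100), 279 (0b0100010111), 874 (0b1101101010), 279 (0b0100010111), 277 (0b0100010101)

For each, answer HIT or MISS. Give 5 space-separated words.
vaddr=1020: (7,7) not in TLB -> MISS, insert
vaddr=279: (2,1) not in TLB -> MISS, insert
vaddr=874: (6,6) not in TLB -> MISS, insert
vaddr=279: (2,1) in TLB -> HIT
vaddr=277: (2,1) in TLB -> HIT

Answer: MISS MISS MISS HIT HIT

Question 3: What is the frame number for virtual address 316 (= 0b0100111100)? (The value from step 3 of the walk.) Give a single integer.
Answer: 36

Derivation:
vaddr = 316: l1_idx=2, l2_idx=3
L1[2] = 1; L2[1][3] = 36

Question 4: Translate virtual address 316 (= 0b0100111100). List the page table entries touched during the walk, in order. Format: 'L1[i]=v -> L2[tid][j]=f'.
Answer: L1[2]=1 -> L2[1][3]=36

Derivation:
vaddr = 316 = 0b0100111100
Split: l1_idx=2, l2_idx=3, offset=12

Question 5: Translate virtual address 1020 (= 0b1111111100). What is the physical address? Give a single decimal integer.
Answer: 540

Derivation:
vaddr = 1020 = 0b1111111100
Split: l1_idx=7, l2_idx=7, offset=12
L1[7] = 2
L2[2][7] = 33
paddr = 33 * 16 + 12 = 540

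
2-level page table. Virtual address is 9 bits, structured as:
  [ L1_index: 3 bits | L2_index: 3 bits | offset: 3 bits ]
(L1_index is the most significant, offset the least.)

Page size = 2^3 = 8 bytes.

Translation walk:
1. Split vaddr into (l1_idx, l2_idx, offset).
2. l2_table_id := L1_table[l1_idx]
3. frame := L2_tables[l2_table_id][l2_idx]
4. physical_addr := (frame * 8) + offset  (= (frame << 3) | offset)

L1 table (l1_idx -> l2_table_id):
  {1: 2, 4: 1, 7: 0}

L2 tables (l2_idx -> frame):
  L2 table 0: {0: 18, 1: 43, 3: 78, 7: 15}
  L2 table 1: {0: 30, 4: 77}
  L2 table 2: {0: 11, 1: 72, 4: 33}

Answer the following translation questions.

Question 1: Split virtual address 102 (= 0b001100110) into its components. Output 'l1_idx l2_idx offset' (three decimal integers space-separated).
vaddr = 102 = 0b001100110
  top 3 bits -> l1_idx = 1
  next 3 bits -> l2_idx = 4
  bottom 3 bits -> offset = 6

Answer: 1 4 6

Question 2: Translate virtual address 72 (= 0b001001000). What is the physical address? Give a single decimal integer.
Answer: 576

Derivation:
vaddr = 72 = 0b001001000
Split: l1_idx=1, l2_idx=1, offset=0
L1[1] = 2
L2[2][1] = 72
paddr = 72 * 8 + 0 = 576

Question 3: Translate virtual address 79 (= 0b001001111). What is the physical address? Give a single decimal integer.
vaddr = 79 = 0b001001111
Split: l1_idx=1, l2_idx=1, offset=7
L1[1] = 2
L2[2][1] = 72
paddr = 72 * 8 + 7 = 583

Answer: 583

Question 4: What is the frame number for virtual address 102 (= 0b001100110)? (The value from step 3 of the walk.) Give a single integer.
Answer: 33

Derivation:
vaddr = 102: l1_idx=1, l2_idx=4
L1[1] = 2; L2[2][4] = 33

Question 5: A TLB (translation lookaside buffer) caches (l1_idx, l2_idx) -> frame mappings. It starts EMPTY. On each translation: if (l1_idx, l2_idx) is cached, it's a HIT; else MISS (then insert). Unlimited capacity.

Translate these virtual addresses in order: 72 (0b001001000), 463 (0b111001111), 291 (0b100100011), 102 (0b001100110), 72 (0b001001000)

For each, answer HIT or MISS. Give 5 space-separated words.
Answer: MISS MISS MISS MISS HIT

Derivation:
vaddr=72: (1,1) not in TLB -> MISS, insert
vaddr=463: (7,1) not in TLB -> MISS, insert
vaddr=291: (4,4) not in TLB -> MISS, insert
vaddr=102: (1,4) not in TLB -> MISS, insert
vaddr=72: (1,1) in TLB -> HIT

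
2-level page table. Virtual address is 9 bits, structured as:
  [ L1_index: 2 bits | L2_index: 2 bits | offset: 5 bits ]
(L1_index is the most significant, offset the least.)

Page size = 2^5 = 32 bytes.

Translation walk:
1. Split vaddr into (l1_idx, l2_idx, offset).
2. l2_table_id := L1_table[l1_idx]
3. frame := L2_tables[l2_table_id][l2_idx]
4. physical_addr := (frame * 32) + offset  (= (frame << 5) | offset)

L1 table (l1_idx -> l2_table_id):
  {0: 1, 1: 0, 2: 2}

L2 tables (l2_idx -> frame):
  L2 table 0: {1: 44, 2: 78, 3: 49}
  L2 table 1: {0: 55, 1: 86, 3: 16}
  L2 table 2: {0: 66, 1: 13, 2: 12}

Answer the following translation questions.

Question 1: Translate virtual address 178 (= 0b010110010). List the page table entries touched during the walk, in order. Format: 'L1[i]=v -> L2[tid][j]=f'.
Answer: L1[1]=0 -> L2[0][1]=44

Derivation:
vaddr = 178 = 0b010110010
Split: l1_idx=1, l2_idx=1, offset=18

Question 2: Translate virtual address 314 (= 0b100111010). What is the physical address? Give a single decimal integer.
Answer: 442

Derivation:
vaddr = 314 = 0b100111010
Split: l1_idx=2, l2_idx=1, offset=26
L1[2] = 2
L2[2][1] = 13
paddr = 13 * 32 + 26 = 442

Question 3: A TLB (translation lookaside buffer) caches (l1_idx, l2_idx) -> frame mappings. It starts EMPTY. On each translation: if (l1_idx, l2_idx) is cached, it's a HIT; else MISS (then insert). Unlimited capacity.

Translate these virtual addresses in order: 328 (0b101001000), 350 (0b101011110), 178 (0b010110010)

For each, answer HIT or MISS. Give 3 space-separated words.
Answer: MISS HIT MISS

Derivation:
vaddr=328: (2,2) not in TLB -> MISS, insert
vaddr=350: (2,2) in TLB -> HIT
vaddr=178: (1,1) not in TLB -> MISS, insert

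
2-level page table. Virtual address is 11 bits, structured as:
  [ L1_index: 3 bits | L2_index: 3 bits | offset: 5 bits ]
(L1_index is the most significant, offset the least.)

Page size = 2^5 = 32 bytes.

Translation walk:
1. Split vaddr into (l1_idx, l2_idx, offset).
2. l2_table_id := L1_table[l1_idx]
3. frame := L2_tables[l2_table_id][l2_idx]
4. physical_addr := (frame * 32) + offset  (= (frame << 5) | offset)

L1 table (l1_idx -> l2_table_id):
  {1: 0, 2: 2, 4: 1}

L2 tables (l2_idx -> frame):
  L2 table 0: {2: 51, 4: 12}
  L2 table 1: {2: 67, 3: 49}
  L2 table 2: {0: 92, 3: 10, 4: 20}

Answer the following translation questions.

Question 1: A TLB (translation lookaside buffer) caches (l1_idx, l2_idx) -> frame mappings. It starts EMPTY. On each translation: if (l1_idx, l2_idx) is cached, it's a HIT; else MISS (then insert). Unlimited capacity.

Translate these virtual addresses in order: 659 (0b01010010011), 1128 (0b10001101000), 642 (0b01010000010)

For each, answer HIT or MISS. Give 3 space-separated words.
Answer: MISS MISS HIT

Derivation:
vaddr=659: (2,4) not in TLB -> MISS, insert
vaddr=1128: (4,3) not in TLB -> MISS, insert
vaddr=642: (2,4) in TLB -> HIT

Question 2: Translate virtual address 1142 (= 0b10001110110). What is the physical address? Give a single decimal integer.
vaddr = 1142 = 0b10001110110
Split: l1_idx=4, l2_idx=3, offset=22
L1[4] = 1
L2[1][3] = 49
paddr = 49 * 32 + 22 = 1590

Answer: 1590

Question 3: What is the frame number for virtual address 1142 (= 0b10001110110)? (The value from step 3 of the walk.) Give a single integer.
Answer: 49

Derivation:
vaddr = 1142: l1_idx=4, l2_idx=3
L1[4] = 1; L2[1][3] = 49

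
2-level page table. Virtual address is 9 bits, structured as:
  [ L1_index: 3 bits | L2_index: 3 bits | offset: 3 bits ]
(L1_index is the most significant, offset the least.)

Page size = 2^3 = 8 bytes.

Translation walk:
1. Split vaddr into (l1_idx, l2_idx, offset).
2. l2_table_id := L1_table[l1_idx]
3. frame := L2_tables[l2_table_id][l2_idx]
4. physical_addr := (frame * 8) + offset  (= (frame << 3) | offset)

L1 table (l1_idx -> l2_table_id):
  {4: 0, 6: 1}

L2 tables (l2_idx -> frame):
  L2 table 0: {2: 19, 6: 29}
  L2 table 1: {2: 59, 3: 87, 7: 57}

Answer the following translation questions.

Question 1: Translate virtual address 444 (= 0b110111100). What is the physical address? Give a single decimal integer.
Answer: 460

Derivation:
vaddr = 444 = 0b110111100
Split: l1_idx=6, l2_idx=7, offset=4
L1[6] = 1
L2[1][7] = 57
paddr = 57 * 8 + 4 = 460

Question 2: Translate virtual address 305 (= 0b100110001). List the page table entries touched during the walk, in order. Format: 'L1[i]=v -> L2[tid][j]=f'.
vaddr = 305 = 0b100110001
Split: l1_idx=4, l2_idx=6, offset=1

Answer: L1[4]=0 -> L2[0][6]=29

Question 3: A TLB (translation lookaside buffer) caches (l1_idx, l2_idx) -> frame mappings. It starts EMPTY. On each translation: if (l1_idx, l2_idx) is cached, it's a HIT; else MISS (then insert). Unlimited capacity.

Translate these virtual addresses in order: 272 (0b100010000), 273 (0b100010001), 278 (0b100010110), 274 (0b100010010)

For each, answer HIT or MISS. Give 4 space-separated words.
vaddr=272: (4,2) not in TLB -> MISS, insert
vaddr=273: (4,2) in TLB -> HIT
vaddr=278: (4,2) in TLB -> HIT
vaddr=274: (4,2) in TLB -> HIT

Answer: MISS HIT HIT HIT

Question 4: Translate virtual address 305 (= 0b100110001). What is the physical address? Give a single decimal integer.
Answer: 233

Derivation:
vaddr = 305 = 0b100110001
Split: l1_idx=4, l2_idx=6, offset=1
L1[4] = 0
L2[0][6] = 29
paddr = 29 * 8 + 1 = 233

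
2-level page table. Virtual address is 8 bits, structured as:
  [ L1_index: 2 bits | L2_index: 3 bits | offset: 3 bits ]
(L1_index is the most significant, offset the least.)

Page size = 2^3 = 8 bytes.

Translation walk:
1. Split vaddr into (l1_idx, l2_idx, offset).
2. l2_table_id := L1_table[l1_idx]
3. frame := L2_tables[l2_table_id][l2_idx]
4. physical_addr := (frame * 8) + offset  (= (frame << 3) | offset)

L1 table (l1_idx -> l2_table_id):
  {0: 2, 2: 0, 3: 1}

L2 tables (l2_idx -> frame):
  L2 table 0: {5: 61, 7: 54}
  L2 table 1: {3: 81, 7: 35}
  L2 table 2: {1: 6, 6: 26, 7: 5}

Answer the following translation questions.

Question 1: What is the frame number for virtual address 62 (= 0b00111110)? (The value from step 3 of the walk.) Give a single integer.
Answer: 5

Derivation:
vaddr = 62: l1_idx=0, l2_idx=7
L1[0] = 2; L2[2][7] = 5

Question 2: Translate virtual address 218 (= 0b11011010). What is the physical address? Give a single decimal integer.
Answer: 650

Derivation:
vaddr = 218 = 0b11011010
Split: l1_idx=3, l2_idx=3, offset=2
L1[3] = 1
L2[1][3] = 81
paddr = 81 * 8 + 2 = 650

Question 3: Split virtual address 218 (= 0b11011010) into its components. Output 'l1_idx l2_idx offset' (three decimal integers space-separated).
Answer: 3 3 2

Derivation:
vaddr = 218 = 0b11011010
  top 2 bits -> l1_idx = 3
  next 3 bits -> l2_idx = 3
  bottom 3 bits -> offset = 2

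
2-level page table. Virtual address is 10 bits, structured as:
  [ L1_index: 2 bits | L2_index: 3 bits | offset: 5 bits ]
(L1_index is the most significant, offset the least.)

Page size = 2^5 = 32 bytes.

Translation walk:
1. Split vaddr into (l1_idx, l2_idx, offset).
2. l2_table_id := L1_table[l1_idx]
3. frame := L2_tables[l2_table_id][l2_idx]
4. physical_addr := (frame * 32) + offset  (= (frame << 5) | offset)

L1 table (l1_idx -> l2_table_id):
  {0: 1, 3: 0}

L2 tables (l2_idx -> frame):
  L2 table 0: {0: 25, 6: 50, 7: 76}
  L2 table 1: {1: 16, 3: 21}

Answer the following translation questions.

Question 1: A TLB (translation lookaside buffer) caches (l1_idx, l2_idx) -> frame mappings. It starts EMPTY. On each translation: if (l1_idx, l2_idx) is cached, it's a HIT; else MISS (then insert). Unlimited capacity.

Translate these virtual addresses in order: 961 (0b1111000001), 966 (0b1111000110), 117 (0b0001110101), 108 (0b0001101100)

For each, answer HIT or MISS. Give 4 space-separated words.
Answer: MISS HIT MISS HIT

Derivation:
vaddr=961: (3,6) not in TLB -> MISS, insert
vaddr=966: (3,6) in TLB -> HIT
vaddr=117: (0,3) not in TLB -> MISS, insert
vaddr=108: (0,3) in TLB -> HIT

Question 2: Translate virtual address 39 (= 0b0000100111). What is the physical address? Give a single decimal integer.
vaddr = 39 = 0b0000100111
Split: l1_idx=0, l2_idx=1, offset=7
L1[0] = 1
L2[1][1] = 16
paddr = 16 * 32 + 7 = 519

Answer: 519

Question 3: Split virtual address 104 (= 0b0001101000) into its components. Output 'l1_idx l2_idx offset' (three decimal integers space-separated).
vaddr = 104 = 0b0001101000
  top 2 bits -> l1_idx = 0
  next 3 bits -> l2_idx = 3
  bottom 5 bits -> offset = 8

Answer: 0 3 8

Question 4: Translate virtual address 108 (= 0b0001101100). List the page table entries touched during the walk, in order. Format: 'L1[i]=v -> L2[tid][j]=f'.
vaddr = 108 = 0b0001101100
Split: l1_idx=0, l2_idx=3, offset=12

Answer: L1[0]=1 -> L2[1][3]=21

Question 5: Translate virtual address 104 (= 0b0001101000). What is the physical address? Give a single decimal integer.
vaddr = 104 = 0b0001101000
Split: l1_idx=0, l2_idx=3, offset=8
L1[0] = 1
L2[1][3] = 21
paddr = 21 * 32 + 8 = 680

Answer: 680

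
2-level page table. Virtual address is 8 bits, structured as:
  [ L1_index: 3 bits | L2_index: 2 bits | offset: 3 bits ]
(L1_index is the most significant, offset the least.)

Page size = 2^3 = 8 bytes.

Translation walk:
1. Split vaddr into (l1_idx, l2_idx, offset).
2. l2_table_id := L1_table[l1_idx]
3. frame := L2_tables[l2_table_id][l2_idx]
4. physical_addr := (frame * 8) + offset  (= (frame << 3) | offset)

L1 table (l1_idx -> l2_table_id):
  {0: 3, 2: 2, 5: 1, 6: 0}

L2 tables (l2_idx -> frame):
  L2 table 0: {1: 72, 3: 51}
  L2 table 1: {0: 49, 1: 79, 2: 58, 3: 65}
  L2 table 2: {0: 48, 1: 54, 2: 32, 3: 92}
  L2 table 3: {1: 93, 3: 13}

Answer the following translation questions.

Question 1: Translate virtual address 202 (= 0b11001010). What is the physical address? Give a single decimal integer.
vaddr = 202 = 0b11001010
Split: l1_idx=6, l2_idx=1, offset=2
L1[6] = 0
L2[0][1] = 72
paddr = 72 * 8 + 2 = 578

Answer: 578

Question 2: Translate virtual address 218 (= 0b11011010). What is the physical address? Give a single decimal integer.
Answer: 410

Derivation:
vaddr = 218 = 0b11011010
Split: l1_idx=6, l2_idx=3, offset=2
L1[6] = 0
L2[0][3] = 51
paddr = 51 * 8 + 2 = 410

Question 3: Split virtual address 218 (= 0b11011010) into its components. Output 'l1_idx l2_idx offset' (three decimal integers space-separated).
vaddr = 218 = 0b11011010
  top 3 bits -> l1_idx = 6
  next 2 bits -> l2_idx = 3
  bottom 3 bits -> offset = 2

Answer: 6 3 2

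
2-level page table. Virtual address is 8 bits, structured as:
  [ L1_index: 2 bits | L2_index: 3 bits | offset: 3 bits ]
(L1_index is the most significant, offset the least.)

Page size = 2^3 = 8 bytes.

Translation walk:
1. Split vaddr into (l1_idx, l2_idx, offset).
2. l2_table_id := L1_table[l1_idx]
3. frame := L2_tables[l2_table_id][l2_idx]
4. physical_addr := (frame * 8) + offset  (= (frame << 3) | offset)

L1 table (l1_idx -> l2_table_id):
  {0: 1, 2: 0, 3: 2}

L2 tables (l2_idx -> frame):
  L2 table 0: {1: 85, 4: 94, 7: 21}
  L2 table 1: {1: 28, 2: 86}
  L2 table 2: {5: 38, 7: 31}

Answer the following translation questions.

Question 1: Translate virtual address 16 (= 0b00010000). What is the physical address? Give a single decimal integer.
vaddr = 16 = 0b00010000
Split: l1_idx=0, l2_idx=2, offset=0
L1[0] = 1
L2[1][2] = 86
paddr = 86 * 8 + 0 = 688

Answer: 688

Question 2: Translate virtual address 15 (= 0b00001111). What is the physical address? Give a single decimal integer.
Answer: 231

Derivation:
vaddr = 15 = 0b00001111
Split: l1_idx=0, l2_idx=1, offset=7
L1[0] = 1
L2[1][1] = 28
paddr = 28 * 8 + 7 = 231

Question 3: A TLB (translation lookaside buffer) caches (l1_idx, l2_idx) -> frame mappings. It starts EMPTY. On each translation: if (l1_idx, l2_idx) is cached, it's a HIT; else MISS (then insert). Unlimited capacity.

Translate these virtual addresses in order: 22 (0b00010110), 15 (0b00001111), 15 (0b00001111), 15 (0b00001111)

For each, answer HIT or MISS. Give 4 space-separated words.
vaddr=22: (0,2) not in TLB -> MISS, insert
vaddr=15: (0,1) not in TLB -> MISS, insert
vaddr=15: (0,1) in TLB -> HIT
vaddr=15: (0,1) in TLB -> HIT

Answer: MISS MISS HIT HIT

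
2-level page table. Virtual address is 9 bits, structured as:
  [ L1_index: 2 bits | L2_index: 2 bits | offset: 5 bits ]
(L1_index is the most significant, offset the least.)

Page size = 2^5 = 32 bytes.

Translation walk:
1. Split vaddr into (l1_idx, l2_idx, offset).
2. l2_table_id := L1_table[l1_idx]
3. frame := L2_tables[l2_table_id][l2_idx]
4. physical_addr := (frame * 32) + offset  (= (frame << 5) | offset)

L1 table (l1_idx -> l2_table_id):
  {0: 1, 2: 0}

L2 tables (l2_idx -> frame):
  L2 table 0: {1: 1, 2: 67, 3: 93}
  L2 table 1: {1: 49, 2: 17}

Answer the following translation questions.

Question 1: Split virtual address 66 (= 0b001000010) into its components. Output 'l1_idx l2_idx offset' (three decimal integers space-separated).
Answer: 0 2 2

Derivation:
vaddr = 66 = 0b001000010
  top 2 bits -> l1_idx = 0
  next 2 bits -> l2_idx = 2
  bottom 5 bits -> offset = 2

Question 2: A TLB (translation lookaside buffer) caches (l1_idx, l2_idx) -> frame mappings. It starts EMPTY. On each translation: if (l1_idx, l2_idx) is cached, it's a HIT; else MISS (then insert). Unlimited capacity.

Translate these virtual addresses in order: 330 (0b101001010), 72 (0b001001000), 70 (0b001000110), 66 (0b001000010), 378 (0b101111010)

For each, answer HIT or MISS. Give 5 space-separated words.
vaddr=330: (2,2) not in TLB -> MISS, insert
vaddr=72: (0,2) not in TLB -> MISS, insert
vaddr=70: (0,2) in TLB -> HIT
vaddr=66: (0,2) in TLB -> HIT
vaddr=378: (2,3) not in TLB -> MISS, insert

Answer: MISS MISS HIT HIT MISS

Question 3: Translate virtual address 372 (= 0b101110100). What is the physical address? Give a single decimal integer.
vaddr = 372 = 0b101110100
Split: l1_idx=2, l2_idx=3, offset=20
L1[2] = 0
L2[0][3] = 93
paddr = 93 * 32 + 20 = 2996

Answer: 2996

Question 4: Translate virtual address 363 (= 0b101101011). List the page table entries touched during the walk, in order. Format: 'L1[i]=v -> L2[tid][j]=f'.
vaddr = 363 = 0b101101011
Split: l1_idx=2, l2_idx=3, offset=11

Answer: L1[2]=0 -> L2[0][3]=93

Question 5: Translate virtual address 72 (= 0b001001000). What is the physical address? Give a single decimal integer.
Answer: 552

Derivation:
vaddr = 72 = 0b001001000
Split: l1_idx=0, l2_idx=2, offset=8
L1[0] = 1
L2[1][2] = 17
paddr = 17 * 32 + 8 = 552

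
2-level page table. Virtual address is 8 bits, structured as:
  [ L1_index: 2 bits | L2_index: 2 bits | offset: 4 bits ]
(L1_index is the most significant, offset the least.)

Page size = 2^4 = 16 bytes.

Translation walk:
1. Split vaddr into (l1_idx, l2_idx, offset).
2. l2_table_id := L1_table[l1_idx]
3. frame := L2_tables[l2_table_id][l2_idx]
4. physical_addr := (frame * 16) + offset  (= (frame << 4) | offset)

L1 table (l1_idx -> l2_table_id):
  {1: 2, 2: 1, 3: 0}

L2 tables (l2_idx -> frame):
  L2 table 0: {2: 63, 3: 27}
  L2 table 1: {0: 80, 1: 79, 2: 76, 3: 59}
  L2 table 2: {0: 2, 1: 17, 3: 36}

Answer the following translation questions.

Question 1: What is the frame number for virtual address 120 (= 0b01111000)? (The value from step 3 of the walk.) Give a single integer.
Answer: 36

Derivation:
vaddr = 120: l1_idx=1, l2_idx=3
L1[1] = 2; L2[2][3] = 36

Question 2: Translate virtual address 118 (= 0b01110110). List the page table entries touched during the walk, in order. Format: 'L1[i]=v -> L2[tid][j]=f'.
vaddr = 118 = 0b01110110
Split: l1_idx=1, l2_idx=3, offset=6

Answer: L1[1]=2 -> L2[2][3]=36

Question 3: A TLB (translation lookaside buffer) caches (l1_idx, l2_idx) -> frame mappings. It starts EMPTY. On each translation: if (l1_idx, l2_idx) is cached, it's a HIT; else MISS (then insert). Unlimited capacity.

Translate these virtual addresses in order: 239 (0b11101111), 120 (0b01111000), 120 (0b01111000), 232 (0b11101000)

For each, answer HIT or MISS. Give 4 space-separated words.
vaddr=239: (3,2) not in TLB -> MISS, insert
vaddr=120: (1,3) not in TLB -> MISS, insert
vaddr=120: (1,3) in TLB -> HIT
vaddr=232: (3,2) in TLB -> HIT

Answer: MISS MISS HIT HIT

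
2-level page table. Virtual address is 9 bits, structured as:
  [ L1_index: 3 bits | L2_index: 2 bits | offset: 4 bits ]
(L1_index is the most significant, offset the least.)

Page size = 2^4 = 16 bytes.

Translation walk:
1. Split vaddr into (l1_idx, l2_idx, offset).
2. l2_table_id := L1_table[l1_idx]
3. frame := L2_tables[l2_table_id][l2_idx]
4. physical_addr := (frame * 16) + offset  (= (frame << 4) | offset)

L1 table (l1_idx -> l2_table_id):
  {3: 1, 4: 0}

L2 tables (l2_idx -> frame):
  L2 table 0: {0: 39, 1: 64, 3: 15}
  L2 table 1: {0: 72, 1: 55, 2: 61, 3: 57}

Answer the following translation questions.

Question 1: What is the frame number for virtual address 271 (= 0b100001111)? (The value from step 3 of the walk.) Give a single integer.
vaddr = 271: l1_idx=4, l2_idx=0
L1[4] = 0; L2[0][0] = 39

Answer: 39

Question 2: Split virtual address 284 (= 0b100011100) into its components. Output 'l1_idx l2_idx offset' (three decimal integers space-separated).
vaddr = 284 = 0b100011100
  top 3 bits -> l1_idx = 4
  next 2 bits -> l2_idx = 1
  bottom 4 bits -> offset = 12

Answer: 4 1 12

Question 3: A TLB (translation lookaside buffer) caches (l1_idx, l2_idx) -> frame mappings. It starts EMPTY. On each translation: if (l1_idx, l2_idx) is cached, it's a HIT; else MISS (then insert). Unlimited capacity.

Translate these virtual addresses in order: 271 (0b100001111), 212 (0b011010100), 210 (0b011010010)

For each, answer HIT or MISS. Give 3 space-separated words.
vaddr=271: (4,0) not in TLB -> MISS, insert
vaddr=212: (3,1) not in TLB -> MISS, insert
vaddr=210: (3,1) in TLB -> HIT

Answer: MISS MISS HIT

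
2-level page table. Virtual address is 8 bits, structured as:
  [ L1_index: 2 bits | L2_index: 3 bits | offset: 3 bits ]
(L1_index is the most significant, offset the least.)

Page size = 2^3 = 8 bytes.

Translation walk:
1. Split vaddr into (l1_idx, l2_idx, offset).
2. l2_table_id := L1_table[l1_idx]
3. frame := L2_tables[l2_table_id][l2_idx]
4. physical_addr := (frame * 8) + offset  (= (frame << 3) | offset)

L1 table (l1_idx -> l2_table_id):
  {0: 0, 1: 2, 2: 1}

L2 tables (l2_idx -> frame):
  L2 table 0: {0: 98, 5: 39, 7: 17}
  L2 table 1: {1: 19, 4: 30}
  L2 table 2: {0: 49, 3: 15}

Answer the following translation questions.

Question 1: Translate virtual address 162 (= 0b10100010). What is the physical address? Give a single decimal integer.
vaddr = 162 = 0b10100010
Split: l1_idx=2, l2_idx=4, offset=2
L1[2] = 1
L2[1][4] = 30
paddr = 30 * 8 + 2 = 242

Answer: 242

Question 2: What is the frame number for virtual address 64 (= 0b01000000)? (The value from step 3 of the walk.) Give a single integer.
Answer: 49

Derivation:
vaddr = 64: l1_idx=1, l2_idx=0
L1[1] = 2; L2[2][0] = 49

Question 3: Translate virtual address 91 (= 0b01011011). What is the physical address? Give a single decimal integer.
Answer: 123

Derivation:
vaddr = 91 = 0b01011011
Split: l1_idx=1, l2_idx=3, offset=3
L1[1] = 2
L2[2][3] = 15
paddr = 15 * 8 + 3 = 123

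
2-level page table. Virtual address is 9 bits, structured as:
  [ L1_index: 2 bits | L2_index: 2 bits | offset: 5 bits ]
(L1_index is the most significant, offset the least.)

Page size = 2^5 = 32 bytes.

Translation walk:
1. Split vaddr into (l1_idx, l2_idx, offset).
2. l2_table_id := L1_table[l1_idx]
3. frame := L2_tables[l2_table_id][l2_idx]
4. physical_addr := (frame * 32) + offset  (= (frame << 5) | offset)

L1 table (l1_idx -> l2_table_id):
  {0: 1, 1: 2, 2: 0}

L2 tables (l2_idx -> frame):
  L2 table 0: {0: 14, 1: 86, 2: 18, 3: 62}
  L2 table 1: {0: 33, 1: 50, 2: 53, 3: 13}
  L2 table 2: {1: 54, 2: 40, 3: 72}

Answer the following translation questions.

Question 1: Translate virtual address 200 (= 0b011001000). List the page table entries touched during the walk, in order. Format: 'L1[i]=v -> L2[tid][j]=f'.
vaddr = 200 = 0b011001000
Split: l1_idx=1, l2_idx=2, offset=8

Answer: L1[1]=2 -> L2[2][2]=40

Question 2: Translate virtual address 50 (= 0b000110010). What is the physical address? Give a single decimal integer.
vaddr = 50 = 0b000110010
Split: l1_idx=0, l2_idx=1, offset=18
L1[0] = 1
L2[1][1] = 50
paddr = 50 * 32 + 18 = 1618

Answer: 1618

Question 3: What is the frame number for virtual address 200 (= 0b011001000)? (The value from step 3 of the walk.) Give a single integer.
vaddr = 200: l1_idx=1, l2_idx=2
L1[1] = 2; L2[2][2] = 40

Answer: 40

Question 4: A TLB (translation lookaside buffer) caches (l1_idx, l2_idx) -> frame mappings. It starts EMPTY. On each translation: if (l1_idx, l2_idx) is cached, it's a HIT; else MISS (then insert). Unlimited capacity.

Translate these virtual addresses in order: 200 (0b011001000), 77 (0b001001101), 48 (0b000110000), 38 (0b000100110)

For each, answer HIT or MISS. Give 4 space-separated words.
Answer: MISS MISS MISS HIT

Derivation:
vaddr=200: (1,2) not in TLB -> MISS, insert
vaddr=77: (0,2) not in TLB -> MISS, insert
vaddr=48: (0,1) not in TLB -> MISS, insert
vaddr=38: (0,1) in TLB -> HIT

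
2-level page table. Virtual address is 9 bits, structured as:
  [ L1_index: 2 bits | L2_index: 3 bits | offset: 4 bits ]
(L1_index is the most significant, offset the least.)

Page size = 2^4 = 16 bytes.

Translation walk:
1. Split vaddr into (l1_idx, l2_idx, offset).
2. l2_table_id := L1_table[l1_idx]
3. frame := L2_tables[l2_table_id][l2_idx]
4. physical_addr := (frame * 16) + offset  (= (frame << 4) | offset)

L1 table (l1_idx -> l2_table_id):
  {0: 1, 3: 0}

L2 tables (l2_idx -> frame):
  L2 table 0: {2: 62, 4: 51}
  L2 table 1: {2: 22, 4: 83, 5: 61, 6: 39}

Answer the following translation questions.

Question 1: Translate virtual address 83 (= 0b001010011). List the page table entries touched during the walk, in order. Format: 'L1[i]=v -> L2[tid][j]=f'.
Answer: L1[0]=1 -> L2[1][5]=61

Derivation:
vaddr = 83 = 0b001010011
Split: l1_idx=0, l2_idx=5, offset=3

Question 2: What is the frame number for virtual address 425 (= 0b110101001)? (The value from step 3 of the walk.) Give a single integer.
vaddr = 425: l1_idx=3, l2_idx=2
L1[3] = 0; L2[0][2] = 62

Answer: 62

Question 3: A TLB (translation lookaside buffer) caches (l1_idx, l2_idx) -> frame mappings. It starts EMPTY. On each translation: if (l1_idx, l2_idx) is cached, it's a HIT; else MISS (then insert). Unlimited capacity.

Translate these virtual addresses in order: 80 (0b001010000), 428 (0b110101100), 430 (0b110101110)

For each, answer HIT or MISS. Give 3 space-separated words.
vaddr=80: (0,5) not in TLB -> MISS, insert
vaddr=428: (3,2) not in TLB -> MISS, insert
vaddr=430: (3,2) in TLB -> HIT

Answer: MISS MISS HIT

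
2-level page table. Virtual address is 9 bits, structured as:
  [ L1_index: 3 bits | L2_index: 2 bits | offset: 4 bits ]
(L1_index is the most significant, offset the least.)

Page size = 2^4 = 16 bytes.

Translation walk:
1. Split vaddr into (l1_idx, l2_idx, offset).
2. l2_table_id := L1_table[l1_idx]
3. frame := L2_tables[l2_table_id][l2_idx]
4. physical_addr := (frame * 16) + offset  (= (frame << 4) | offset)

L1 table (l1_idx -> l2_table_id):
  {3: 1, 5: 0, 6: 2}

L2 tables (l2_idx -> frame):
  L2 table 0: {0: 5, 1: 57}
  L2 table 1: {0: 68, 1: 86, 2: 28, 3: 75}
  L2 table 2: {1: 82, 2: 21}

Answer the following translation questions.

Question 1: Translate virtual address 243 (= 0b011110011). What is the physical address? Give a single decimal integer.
vaddr = 243 = 0b011110011
Split: l1_idx=3, l2_idx=3, offset=3
L1[3] = 1
L2[1][3] = 75
paddr = 75 * 16 + 3 = 1203

Answer: 1203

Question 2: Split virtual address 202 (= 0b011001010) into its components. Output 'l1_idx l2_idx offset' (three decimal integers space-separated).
vaddr = 202 = 0b011001010
  top 3 bits -> l1_idx = 3
  next 2 bits -> l2_idx = 0
  bottom 4 bits -> offset = 10

Answer: 3 0 10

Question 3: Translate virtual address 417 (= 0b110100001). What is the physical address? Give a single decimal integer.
Answer: 337

Derivation:
vaddr = 417 = 0b110100001
Split: l1_idx=6, l2_idx=2, offset=1
L1[6] = 2
L2[2][2] = 21
paddr = 21 * 16 + 1 = 337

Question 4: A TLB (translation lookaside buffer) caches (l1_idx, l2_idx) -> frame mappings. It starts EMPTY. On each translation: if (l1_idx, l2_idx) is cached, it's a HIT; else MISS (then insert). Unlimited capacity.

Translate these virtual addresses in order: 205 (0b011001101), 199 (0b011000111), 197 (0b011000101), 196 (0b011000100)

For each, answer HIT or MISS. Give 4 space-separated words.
Answer: MISS HIT HIT HIT

Derivation:
vaddr=205: (3,0) not in TLB -> MISS, insert
vaddr=199: (3,0) in TLB -> HIT
vaddr=197: (3,0) in TLB -> HIT
vaddr=196: (3,0) in TLB -> HIT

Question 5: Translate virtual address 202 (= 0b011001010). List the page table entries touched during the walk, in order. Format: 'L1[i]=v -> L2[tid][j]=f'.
Answer: L1[3]=1 -> L2[1][0]=68

Derivation:
vaddr = 202 = 0b011001010
Split: l1_idx=3, l2_idx=0, offset=10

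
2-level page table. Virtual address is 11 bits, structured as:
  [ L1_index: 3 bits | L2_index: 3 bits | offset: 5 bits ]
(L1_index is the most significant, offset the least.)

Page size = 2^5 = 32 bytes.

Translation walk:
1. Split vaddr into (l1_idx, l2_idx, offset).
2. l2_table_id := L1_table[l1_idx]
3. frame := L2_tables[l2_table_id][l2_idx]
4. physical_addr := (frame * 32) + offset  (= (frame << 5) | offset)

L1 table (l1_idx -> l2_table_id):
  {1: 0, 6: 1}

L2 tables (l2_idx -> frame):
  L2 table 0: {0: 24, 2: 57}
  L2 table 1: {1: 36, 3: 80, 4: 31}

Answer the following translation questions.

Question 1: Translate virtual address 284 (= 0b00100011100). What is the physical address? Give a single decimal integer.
vaddr = 284 = 0b00100011100
Split: l1_idx=1, l2_idx=0, offset=28
L1[1] = 0
L2[0][0] = 24
paddr = 24 * 32 + 28 = 796

Answer: 796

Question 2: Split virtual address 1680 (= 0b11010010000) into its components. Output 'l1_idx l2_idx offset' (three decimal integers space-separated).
vaddr = 1680 = 0b11010010000
  top 3 bits -> l1_idx = 6
  next 3 bits -> l2_idx = 4
  bottom 5 bits -> offset = 16

Answer: 6 4 16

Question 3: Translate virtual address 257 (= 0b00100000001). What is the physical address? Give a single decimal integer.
Answer: 769

Derivation:
vaddr = 257 = 0b00100000001
Split: l1_idx=1, l2_idx=0, offset=1
L1[1] = 0
L2[0][0] = 24
paddr = 24 * 32 + 1 = 769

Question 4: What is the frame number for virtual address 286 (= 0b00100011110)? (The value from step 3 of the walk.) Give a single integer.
vaddr = 286: l1_idx=1, l2_idx=0
L1[1] = 0; L2[0][0] = 24

Answer: 24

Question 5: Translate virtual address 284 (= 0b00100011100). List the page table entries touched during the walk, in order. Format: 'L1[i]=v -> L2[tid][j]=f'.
vaddr = 284 = 0b00100011100
Split: l1_idx=1, l2_idx=0, offset=28

Answer: L1[1]=0 -> L2[0][0]=24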